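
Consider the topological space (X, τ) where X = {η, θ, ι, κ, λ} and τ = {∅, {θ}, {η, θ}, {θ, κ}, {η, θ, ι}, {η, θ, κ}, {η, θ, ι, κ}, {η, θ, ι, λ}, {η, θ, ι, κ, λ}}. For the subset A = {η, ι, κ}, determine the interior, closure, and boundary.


int(A) = ∅, cl(A) = {η, ι, κ, λ}, ∂A = {η, ι, κ, λ}.

Closed sets in (X, τ) are complements of opens:
  closed(X, τ) = {∅, {κ}, {λ}, {ι, λ}, {κ, λ}, {η, ι, λ}, {ι, κ, λ}, {η, ι, κ, λ}, {η, θ, ι, κ, λ}}.
int(A) = ⋃ {U ∈ τ : U ⊆ A}. Opens contained in A: ∅.
Taking the union of these: int(A) = ∅.
cl(A) = ⋂ {C closed : A ⊆ C}. Closed sets containing A: {η, ι, κ, λ}, {η, θ, ι, κ, λ}.
Intersecting these: cl(A) = {η, ι, κ, λ}.
∂A = cl(A) ∖ int(A) = {η, ι, κ, λ} ∖ ∅ = {η, ι, κ, λ}.


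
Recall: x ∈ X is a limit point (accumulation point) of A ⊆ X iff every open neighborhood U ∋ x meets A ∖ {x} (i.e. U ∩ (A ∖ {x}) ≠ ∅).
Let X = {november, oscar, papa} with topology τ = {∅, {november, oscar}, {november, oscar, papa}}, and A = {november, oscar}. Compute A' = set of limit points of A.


A' = {november, oscar, papa}

For each x ∈ X, list the open sets U ∈ τ with x ∈ U, then check whether U ∩ (A ∖ {x}) ≠ ∅ for every such U.
  x = november: opens ∋ x are {november, oscar}, {november, oscar, papa}; each meets A ∖ {november}, so x IS a limit point.
  x = oscar: opens ∋ x are {november, oscar}, {november, oscar, papa}; each meets A ∖ {oscar}, so x IS a limit point.
  x = papa: opens ∋ x are {november, oscar, papa}; each meets A ∖ {papa}, so x IS a limit point.
Collecting: A' = {november, oscar, papa}.


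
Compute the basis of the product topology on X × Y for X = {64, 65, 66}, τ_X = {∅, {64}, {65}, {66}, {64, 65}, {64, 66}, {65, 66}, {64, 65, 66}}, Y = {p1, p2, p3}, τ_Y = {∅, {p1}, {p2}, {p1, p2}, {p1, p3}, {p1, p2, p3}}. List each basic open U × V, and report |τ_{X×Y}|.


Basis B = {∅ × ∅, {64} × {p1}, {64} × {p2}, {65} × {p1}, {65} × {p2}, {66} × {p1}, {66} × {p2}, {64} × {p1, p2}, {64} × {p1, p3}, {64, 65} × {p1}, {64, 66} × {p1}, {64, 65} × {p2}, {64, 66} × {p2}, {65} × {p1, p2}, {65} × {p1, p3}, {65, 66} × {p1}, {65, 66} × {p2}, {66} × {p1, p2}, {66} × {p1, p3}, {64} × {p1, p2, p3}, {64, 65, 66} × {p1}, {64, 65, 66} × {p2}, {65} × {p1, p2, p3}, {66} × {p1, p2, p3}, {64, 65} × {p1, p2}, {64, 66} × {p1, p2}, {64, 65} × {p1, p3}, {64, 66} × {p1, p3}, {65, 66} × {p1, p2}, {65, 66} × {p1, p3}, {64, 65} × {p1, p2, p3}, {64, 66} × {p1, p2, p3}, {64, 65, 66} × {p1, p2}, {64, 65, 66} × {p1, p3}, {65, 66} × {p1, p2, p3}, {64, 65, 66} × {p1, p2, p3}}; |τ_{X×Y}| = 216.

Enumerate products U × V with U ∈ τ_X, V ∈ τ_Y (deduplicated):
  ∅ × ∅ = {} (∅)
  {64} × {p1} = {(64,p1)}
  {64} × {p2} = {(64,p2)}
  {65} × {p1} = {(65,p1)}
  {65} × {p2} = {(65,p2)}
  {66} × {p1} = {(66,p1)}
  {66} × {p2} = {(66,p2)}
  {64} × {p1, p2} = {(64,p1), (64,p2)}
  {64} × {p1, p3} = {(64,p1), (64,p3)}
  {64, 65} × {p1} = {(64,p1), (65,p1)}
  {64, 66} × {p1} = {(64,p1), (66,p1)}
  {64, 65} × {p2} = {(64,p2), (65,p2)}
  {64, 66} × {p2} = {(64,p2), (66,p2)}
  {65} × {p1, p2} = {(65,p1), (65,p2)}
  {65} × {p1, p3} = {(65,p1), (65,p3)}
  {65, 66} × {p1} = {(65,p1), (66,p1)}
  {65, 66} × {p2} = {(65,p2), (66,p2)}
  {66} × {p1, p2} = {(66,p1), (66,p2)}
  {66} × {p1, p3} = {(66,p1), (66,p3)}
  {64} × {p1, p2, p3} = {(64,p1), (64,p2), (64,p3)}
  {64, 65, 66} × {p1} = {(64,p1), (65,p1), (66,p1)}
  {64, 65, 66} × {p2} = {(64,p2), (65,p2), (66,p2)}
  {65} × {p1, p2, p3} = {(65,p1), (65,p2), (65,p3)}
  {66} × {p1, p2, p3} = {(66,p1), (66,p2), (66,p3)}
  {64, 65} × {p1, p2} = {(64,p1), (64,p2), (65,p1), (65,p2)}
  {64, 66} × {p1, p2} = {(64,p1), (64,p2), (66,p1), (66,p2)}
  {64, 65} × {p1, p3} = {(64,p1), (64,p3), (65,p1), (65,p3)}
  {64, 66} × {p1, p3} = {(64,p1), (64,p3), (66,p1), (66,p3)}
  {65, 66} × {p1, p2} = {(65,p1), (65,p2), (66,p1), (66,p2)}
  {65, 66} × {p1, p3} = {(65,p1), (65,p3), (66,p1), (66,p3)}
  {64, 65} × {p1, p2, p3} = {(64,p1), (64,p2), (64,p3), (65,p1), (65,p2), (65,p3)}
  {64, 66} × {p1, p2, p3} = {(64,p1), (64,p2), (64,p3), (66,p1), (66,p2), (66,p3)}
  {64, 65, 66} × {p1, p2} = {(64,p1), (64,p2), (65,p1), (65,p2), (66,p1), (66,p2)}
  {64, 65, 66} × {p1, p3} = {(64,p1), (64,p3), (65,p1), (65,p3), (66,p1), (66,p3)}
  {65, 66} × {p1, p2, p3} = {(65,p1), (65,p2), (65,p3), (66,p1), (66,p2), (66,p3)}
  {64, 65, 66} × {p1, p2, p3} = {(64,p1), (64,p2), (64,p3), (65,p1), (65,p2), (65,p3), (66,p1), (66,p2), (66,p3)}
These 36 distinct sets form the basis B.
Close under arbitrary unions to get τ_{X×Y}; counting gives |τ_{X×Y}| = 216.


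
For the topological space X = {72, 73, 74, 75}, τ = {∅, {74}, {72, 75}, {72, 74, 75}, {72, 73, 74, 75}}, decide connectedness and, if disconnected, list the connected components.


(X, τ) is connected.

Find clopen sets (U ∈ τ with X ∖ U ∈ τ):
  U = ∅, X ∖ U = {72, 73, 74, 75} — both open, so U is clopen.
  U = {72, 73, 74, 75}, X ∖ U = ∅ — both open, so U is clopen.
Only trivial clopens (∅ and X) exist, so (X, τ) is connected.
Compute connected components by grouping points that agree on all clopens:
  component: {72, 73, 74, 75}


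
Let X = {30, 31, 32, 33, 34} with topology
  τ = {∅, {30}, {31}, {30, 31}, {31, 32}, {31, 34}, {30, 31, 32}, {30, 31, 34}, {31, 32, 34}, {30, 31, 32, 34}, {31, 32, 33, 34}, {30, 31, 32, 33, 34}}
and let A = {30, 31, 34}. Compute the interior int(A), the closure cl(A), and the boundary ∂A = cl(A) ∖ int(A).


int(A) = {30, 31, 34}, cl(A) = {30, 31, 32, 33, 34}, ∂A = {32, 33}.

Closed sets in (X, τ) are complements of opens:
  closed(X, τ) = {∅, {30}, {33}, {30, 33}, {32, 33}, {33, 34}, {30, 32, 33}, {30, 33, 34}, {32, 33, 34}, {30, 32, 33, 34}, {31, 32, 33, 34}, {30, 31, 32, 33, 34}}.
int(A) = ⋃ {U ∈ τ : U ⊆ A}. Opens contained in A: ∅, {30}, {31}, {30, 31}, {31, 34}, {30, 31, 34}.
Taking the union of these: int(A) = {30, 31, 34}.
cl(A) = ⋂ {C closed : A ⊆ C}. Closed sets containing A: {30, 31, 32, 33, 34}.
Intersecting these: cl(A) = {30, 31, 32, 33, 34}.
∂A = cl(A) ∖ int(A) = {30, 31, 32, 33, 34} ∖ {30, 31, 34} = {32, 33}.


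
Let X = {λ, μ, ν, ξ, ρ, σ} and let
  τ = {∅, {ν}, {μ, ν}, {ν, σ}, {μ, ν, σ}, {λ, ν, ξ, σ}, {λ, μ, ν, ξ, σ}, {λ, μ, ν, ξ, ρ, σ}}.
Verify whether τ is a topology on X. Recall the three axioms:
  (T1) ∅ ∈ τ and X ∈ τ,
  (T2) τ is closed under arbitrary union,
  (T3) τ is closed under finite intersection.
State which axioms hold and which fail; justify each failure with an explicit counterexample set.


τ IS a topology on X.

Axiom (T1): ∅ ∈ τ? Yes; X ∈ τ? Yes.
Axiom (T2/T3): check pairwise unions and intersections of members of τ.
All pairwise intersections and unions checked — each lies in τ. Therefore τ satisfies (T1), (T2), (T3): it IS a topology on X.


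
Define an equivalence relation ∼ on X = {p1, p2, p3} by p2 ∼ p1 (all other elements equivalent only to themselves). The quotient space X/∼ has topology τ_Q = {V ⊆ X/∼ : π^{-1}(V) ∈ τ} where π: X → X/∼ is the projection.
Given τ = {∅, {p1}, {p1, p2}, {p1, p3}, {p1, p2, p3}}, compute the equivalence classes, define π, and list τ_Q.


X/∼ = {[p1=p2], [p3]}; |τ_Q| = 3.

Equivalence classes: [p1=p2], [p3].
Quotient map π: X → X/∼ sends p1 ↦ [p1=p2], p2 ↦ [p1=p2], p3 ↦ [p3].
For each subset V ⊆ X/∼, compute π^{-1}(V) ⊆ X and check whether π^{-1}(V) ∈ τ. V is open in τ_Q iff π^{-1}(V) ∈ τ.
  V = {}: π^{-1}(V) = ∅ ∈ τ ✓.
  V = {[p1=p2]}: π^{-1}(V) = {p1, p2} ∈ τ ✓.
  V = {[p3]}: π^{-1}(V) = {p3} ∉ τ ✗.
  V = {[p1=p2], [p3]}: π^{-1}(V) = {p1, p2, p3} ∈ τ ✓.
Open sets in the quotient: τ_Q = {{}, {[p1=p2]}, {[p1=p2], [p3]}} (3 elements).


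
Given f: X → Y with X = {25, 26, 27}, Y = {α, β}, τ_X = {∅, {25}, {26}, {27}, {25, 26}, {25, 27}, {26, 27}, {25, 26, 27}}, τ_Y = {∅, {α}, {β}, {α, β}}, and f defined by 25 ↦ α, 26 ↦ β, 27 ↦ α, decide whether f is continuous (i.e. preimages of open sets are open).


f IS continuous.

Compute f^{-1}(U) for each U ∈ τ_Y:
  U = ∅: f^{-1}(U) = ∅ ∈ τ_X ✓.
  U = {α}: f^{-1}(U) = {25, 27} ∈ τ_X ✓.
  U = {β}: f^{-1}(U) = {26} ∈ τ_X ✓.
  U = {α, β}: f^{-1}(U) = {25, 26, 27} ∈ τ_X ✓.
Every preimage lies in τ_X, so f IS continuous.


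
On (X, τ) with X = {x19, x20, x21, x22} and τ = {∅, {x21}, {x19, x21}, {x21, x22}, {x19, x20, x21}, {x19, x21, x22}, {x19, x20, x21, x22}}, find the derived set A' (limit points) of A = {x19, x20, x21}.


A' = {x19, x20, x22}

For each x ∈ X, list the open sets U ∈ τ with x ∈ U, then check whether U ∩ (A ∖ {x}) ≠ ∅ for every such U.
  x = x19: opens ∋ x are {x19, x21}, {x19, x20, x21}, {x19, x21, x22}, {x19, x20, x21, x22}; each meets A ∖ {x19}, so x IS a limit point.
  x = x20: opens ∋ x are {x19, x20, x21}, {x19, x20, x21, x22}; each meets A ∖ {x20}, so x IS a limit point.
  x = x21: open {x21} ∋ x has {x21} ∩ (A ∖ {x21}) = ∅, so x is NOT a limit point.
  x = x22: opens ∋ x are {x21, x22}, {x19, x21, x22}, {x19, x20, x21, x22}; each meets A ∖ {x22}, so x IS a limit point.
Collecting: A' = {x19, x20, x22}.


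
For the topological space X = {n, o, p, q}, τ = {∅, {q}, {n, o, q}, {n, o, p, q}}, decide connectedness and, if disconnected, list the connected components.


(X, τ) is connected.

Find clopen sets (U ∈ τ with X ∖ U ∈ τ):
  U = ∅, X ∖ U = {n, o, p, q} — both open, so U is clopen.
  U = {n, o, p, q}, X ∖ U = ∅ — both open, so U is clopen.
Only trivial clopens (∅ and X) exist, so (X, τ) is connected.
Compute connected components by grouping points that agree on all clopens:
  component: {n, o, p, q}


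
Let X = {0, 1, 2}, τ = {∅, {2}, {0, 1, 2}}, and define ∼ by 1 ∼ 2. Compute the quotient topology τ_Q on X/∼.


X/∼ = {[0], [1=2]}; |τ_Q| = 2.

Equivalence classes: [0], [1=2].
Quotient map π: X → X/∼ sends 0 ↦ [0], 1 ↦ [1=2], 2 ↦ [1=2].
For each subset V ⊆ X/∼, compute π^{-1}(V) ⊆ X and check whether π^{-1}(V) ∈ τ. V is open in τ_Q iff π^{-1}(V) ∈ τ.
  V = {}: π^{-1}(V) = ∅ ∈ τ ✓.
  V = {[0]}: π^{-1}(V) = {0} ∉ τ ✗.
  V = {[1=2]}: π^{-1}(V) = {1, 2} ∉ τ ✗.
  V = {[0], [1=2]}: π^{-1}(V) = {0, 1, 2} ∈ τ ✓.
Open sets in the quotient: τ_Q = {{}, {[0], [1=2]}} (2 elements).


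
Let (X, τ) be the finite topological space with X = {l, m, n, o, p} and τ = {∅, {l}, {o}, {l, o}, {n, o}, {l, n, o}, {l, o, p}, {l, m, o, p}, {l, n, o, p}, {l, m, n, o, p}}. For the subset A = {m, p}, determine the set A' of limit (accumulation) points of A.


A' = {m}

For each x ∈ X, list the open sets U ∈ τ with x ∈ U, then check whether U ∩ (A ∖ {x}) ≠ ∅ for every such U.
  x = l: open {l} ∋ x has {l} ∩ (A ∖ {l}) = ∅, so x is NOT a limit point.
  x = m: opens ∋ x are {l, m, o, p}, {l, m, n, o, p}; each meets A ∖ {m}, so x IS a limit point.
  x = n: open {n, o} ∋ x has {n, o} ∩ (A ∖ {n}) = ∅, so x is NOT a limit point.
  x = o: open {o} ∋ x has {o} ∩ (A ∖ {o}) = ∅, so x is NOT a limit point.
  x = p: open {l, o, p} ∋ x has {l, o, p} ∩ (A ∖ {p}) = ∅, so x is NOT a limit point.
Collecting: A' = {m}.


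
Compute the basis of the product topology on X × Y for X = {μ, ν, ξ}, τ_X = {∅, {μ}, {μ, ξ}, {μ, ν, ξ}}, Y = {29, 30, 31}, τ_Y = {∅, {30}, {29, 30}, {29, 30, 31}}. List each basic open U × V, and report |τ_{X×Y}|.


Basis B = {∅ × ∅, {μ} × {30}, {μ} × {29, 30}, {μ, ξ} × {30}, {μ} × {29, 30, 31}, {μ, ν, ξ} × {30}, {μ, ξ} × {29, 30}, {μ, ξ} × {29, 30, 31}, {μ, ν, ξ} × {29, 30}, {μ, ν, ξ} × {29, 30, 31}}; |τ_{X×Y}| = 20.

Enumerate products U × V with U ∈ τ_X, V ∈ τ_Y (deduplicated):
  ∅ × ∅ = {} (∅)
  {μ} × {30} = {(μ,30)}
  {μ} × {29, 30} = {(μ,29), (μ,30)}
  {μ, ξ} × {30} = {(μ,30), (ξ,30)}
  {μ} × {29, 30, 31} = {(μ,29), (μ,30), (μ,31)}
  {μ, ν, ξ} × {30} = {(μ,30), (ν,30), (ξ,30)}
  {μ, ξ} × {29, 30} = {(μ,29), (μ,30), (ξ,29), (ξ,30)}
  {μ, ξ} × {29, 30, 31} = {(μ,29), (μ,30), (μ,31), (ξ,29), (ξ,30), (ξ,31)}
  {μ, ν, ξ} × {29, 30} = {(μ,29), (μ,30), (ν,29), (ν,30), (ξ,29), (ξ,30)}
  {μ, ν, ξ} × {29, 30, 31} = {(μ,29), (μ,30), (μ,31), (ν,29), (ν,30), (ν,31), (ξ,29), (ξ,30), (ξ,31)}
These 10 distinct sets form the basis B.
Close under arbitrary unions to get τ_{X×Y}; counting gives |τ_{X×Y}| = 20.


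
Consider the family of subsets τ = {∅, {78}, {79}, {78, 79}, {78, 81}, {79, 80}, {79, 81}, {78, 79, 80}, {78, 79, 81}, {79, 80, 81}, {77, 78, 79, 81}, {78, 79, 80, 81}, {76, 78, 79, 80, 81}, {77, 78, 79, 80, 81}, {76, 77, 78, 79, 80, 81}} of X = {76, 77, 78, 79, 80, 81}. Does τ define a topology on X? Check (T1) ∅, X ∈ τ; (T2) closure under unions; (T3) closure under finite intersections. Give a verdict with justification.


τ is NOT a topology on X.

Axiom (T1): ∅ ∈ τ? Yes; X ∈ τ? Yes.
Axiom (T2/T3): check pairwise unions and intersections of members of τ.
Counterexample for (T3): {78, 81} ∩ {79, 81} = {81} ∉ τ. Therefore τ is NOT a topology.


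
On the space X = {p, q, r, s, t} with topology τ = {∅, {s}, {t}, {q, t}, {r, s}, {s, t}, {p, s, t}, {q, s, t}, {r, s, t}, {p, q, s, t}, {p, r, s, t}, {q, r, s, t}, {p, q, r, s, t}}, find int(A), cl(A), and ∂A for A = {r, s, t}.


int(A) = {r, s, t}, cl(A) = {p, q, r, s, t}, ∂A = {p, q}.

Closed sets in (X, τ) are complements of opens:
  closed(X, τ) = {∅, {p}, {q}, {r}, {p, q}, {p, r}, {q, r}, {p, q, r}, {p, q, t}, {p, r, s}, {p, q, r, s}, {p, q, r, t}, {p, q, r, s, t}}.
int(A) = ⋃ {U ∈ τ : U ⊆ A}. Opens contained in A: ∅, {s}, {t}, {r, s}, {s, t}, {r, s, t}.
Taking the union of these: int(A) = {r, s, t}.
cl(A) = ⋂ {C closed : A ⊆ C}. Closed sets containing A: {p, q, r, s, t}.
Intersecting these: cl(A) = {p, q, r, s, t}.
∂A = cl(A) ∖ int(A) = {p, q, r, s, t} ∖ {r, s, t} = {p, q}.


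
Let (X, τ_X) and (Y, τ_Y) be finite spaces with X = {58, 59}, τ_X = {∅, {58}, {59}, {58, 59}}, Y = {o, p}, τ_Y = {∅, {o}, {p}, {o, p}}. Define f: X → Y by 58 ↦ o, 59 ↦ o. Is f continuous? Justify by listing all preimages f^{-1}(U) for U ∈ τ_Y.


f IS continuous.

Compute f^{-1}(U) for each U ∈ τ_Y:
  U = ∅: f^{-1}(U) = ∅ ∈ τ_X ✓.
  U = {o}: f^{-1}(U) = {58, 59} ∈ τ_X ✓.
  U = {p}: f^{-1}(U) = ∅ ∈ τ_X ✓.
  U = {o, p}: f^{-1}(U) = {58, 59} ∈ τ_X ✓.
Every preimage lies in τ_X, so f IS continuous.


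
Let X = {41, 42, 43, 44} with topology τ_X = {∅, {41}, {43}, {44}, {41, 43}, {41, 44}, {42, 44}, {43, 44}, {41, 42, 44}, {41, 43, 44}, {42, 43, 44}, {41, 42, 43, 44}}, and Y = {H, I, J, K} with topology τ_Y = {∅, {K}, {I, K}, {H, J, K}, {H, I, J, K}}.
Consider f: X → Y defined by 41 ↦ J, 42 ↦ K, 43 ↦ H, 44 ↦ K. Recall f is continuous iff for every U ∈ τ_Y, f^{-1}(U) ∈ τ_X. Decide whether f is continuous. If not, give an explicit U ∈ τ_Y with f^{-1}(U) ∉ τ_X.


f IS continuous.

Compute f^{-1}(U) for each U ∈ τ_Y:
  U = ∅: f^{-1}(U) = ∅ ∈ τ_X ✓.
  U = {K}: f^{-1}(U) = {42, 44} ∈ τ_X ✓.
  U = {I, K}: f^{-1}(U) = {42, 44} ∈ τ_X ✓.
  U = {H, J, K}: f^{-1}(U) = {41, 42, 43, 44} ∈ τ_X ✓.
  U = {H, I, J, K}: f^{-1}(U) = {41, 42, 43, 44} ∈ τ_X ✓.
Every preimage lies in τ_X, so f IS continuous.


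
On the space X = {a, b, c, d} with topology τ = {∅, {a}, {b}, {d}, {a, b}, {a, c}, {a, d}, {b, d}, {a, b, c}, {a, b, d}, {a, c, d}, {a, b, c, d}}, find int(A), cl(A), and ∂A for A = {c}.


int(A) = ∅, cl(A) = {c}, ∂A = {c}.

Closed sets in (X, τ) are complements of opens:
  closed(X, τ) = {∅, {b}, {c}, {d}, {a, c}, {b, c}, {b, d}, {c, d}, {a, b, c}, {a, c, d}, {b, c, d}, {a, b, c, d}}.
int(A) = ⋃ {U ∈ τ : U ⊆ A}. Opens contained in A: ∅.
Taking the union of these: int(A) = ∅.
cl(A) = ⋂ {C closed : A ⊆ C}. Closed sets containing A: {c}, {a, c}, {b, c}, {c, d}, {a, b, c}, {a, c, d}, {b, c, d}, {a, b, c, d}.
Intersecting these: cl(A) = {c}.
∂A = cl(A) ∖ int(A) = {c} ∖ ∅ = {c}.


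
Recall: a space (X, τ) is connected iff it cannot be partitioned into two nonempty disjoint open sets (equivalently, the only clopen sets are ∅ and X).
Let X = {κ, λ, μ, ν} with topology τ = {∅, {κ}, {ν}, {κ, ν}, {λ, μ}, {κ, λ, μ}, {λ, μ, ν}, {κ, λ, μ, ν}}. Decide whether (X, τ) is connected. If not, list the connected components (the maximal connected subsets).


(X, τ) is disconnected; components = [{κ}, {ν}, {λ, μ}].

Find clopen sets (U ∈ τ with X ∖ U ∈ τ):
  U = ∅, X ∖ U = {κ, λ, μ, ν} — both open, so U is clopen.
  U = {κ}, X ∖ U = {λ, μ, ν} — both open, so U is clopen.
  U = {ν}, X ∖ U = {κ, λ, μ} — both open, so U is clopen.
  U = {κ, ν}, X ∖ U = {λ, μ} — both open, so U is clopen.
  U = {λ, μ}, X ∖ U = {κ, ν} — both open, so U is clopen.
  U = {κ, λ, μ}, X ∖ U = {ν} — both open, so U is clopen.
  U = {λ, μ, ν}, X ∖ U = {κ} — both open, so U is clopen.
  U = {κ, λ, μ, ν}, X ∖ U = ∅ — both open, so U is clopen.
Nontrivial clopen(s) exist: e.g. {λ, μ, ν}. So (X, τ) is disconnected.
Compute connected components by grouping points that agree on all clopens:
  component: {κ}
  component: {ν}
  component: {λ, μ}


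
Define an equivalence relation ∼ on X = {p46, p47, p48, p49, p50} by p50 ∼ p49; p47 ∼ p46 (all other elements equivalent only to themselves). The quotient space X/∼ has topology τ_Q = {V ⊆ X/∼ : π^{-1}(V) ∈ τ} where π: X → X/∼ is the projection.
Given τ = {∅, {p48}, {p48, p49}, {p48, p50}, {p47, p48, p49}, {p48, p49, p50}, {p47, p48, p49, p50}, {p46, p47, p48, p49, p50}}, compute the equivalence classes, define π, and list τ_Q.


X/∼ = {[p46=p47], [p48], [p49=p50]}; |τ_Q| = 4.

Equivalence classes: [p46=p47], [p48], [p49=p50].
Quotient map π: X → X/∼ sends p46 ↦ [p46=p47], p47 ↦ [p46=p47], p48 ↦ [p48], p49 ↦ [p49=p50], p50 ↦ [p49=p50].
For each subset V ⊆ X/∼, compute π^{-1}(V) ⊆ X and check whether π^{-1}(V) ∈ τ. V is open in τ_Q iff π^{-1}(V) ∈ τ.
  V = {}: π^{-1}(V) = ∅ ∈ τ ✓.
  V = {[p46=p47]}: π^{-1}(V) = {p46, p47} ∉ τ ✗.
  V = {[p48]}: π^{-1}(V) = {p48} ∈ τ ✓.
  V = {[p46=p47], [p48]}: π^{-1}(V) = {p46, p47, p48} ∉ τ ✗.
  V = {[p49=p50]}: π^{-1}(V) = {p49, p50} ∉ τ ✗.
  V = {[p46=p47], [p49=p50]}: π^{-1}(V) = {p46, p47, p49, p50} ∉ τ ✗.
  V = {[p48], [p49=p50]}: π^{-1}(V) = {p48, p49, p50} ∈ τ ✓.
  V = {[p46=p47], [p48], [p49=p50]}: π^{-1}(V) = {p46, p47, p48, p49, p50} ∈ τ ✓.
Open sets in the quotient: τ_Q = {{}, {[p48]}, {[p48], [p49=p50]}, {[p46=p47], [p48], [p49=p50]}} (4 elements).


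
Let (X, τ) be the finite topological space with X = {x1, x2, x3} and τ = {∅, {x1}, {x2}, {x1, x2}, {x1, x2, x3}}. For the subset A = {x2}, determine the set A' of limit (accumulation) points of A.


A' = {x3}

For each x ∈ X, list the open sets U ∈ τ with x ∈ U, then check whether U ∩ (A ∖ {x}) ≠ ∅ for every such U.
  x = x1: open {x1} ∋ x has {x1} ∩ (A ∖ {x1}) = ∅, so x is NOT a limit point.
  x = x2: open {x2} ∋ x has {x2} ∩ (A ∖ {x2}) = ∅, so x is NOT a limit point.
  x = x3: opens ∋ x are {x1, x2, x3}; each meets A ∖ {x3}, so x IS a limit point.
Collecting: A' = {x3}.


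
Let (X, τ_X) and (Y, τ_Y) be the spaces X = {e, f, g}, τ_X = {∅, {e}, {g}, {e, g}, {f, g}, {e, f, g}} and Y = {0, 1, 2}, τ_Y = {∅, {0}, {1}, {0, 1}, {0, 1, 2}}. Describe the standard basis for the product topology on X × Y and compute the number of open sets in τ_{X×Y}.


Basis B = {∅ × ∅, {e} × {0}, {e} × {1}, {g} × {0}, {g} × {1}, {e} × {0, 1}, {e, g} × {0}, {e, g} × {1}, {f, g} × {0}, {f, g} × {1}, {g} × {0, 1}, {e} × {0, 1, 2}, {e, f, g} × {0}, {e, f, g} × {1}, {g} × {0, 1, 2}, {e, g} × {0, 1}, {f, g} × {0, 1}, {e, g} × {0, 1, 2}, {e, f, g} × {0, 1}, {f, g} × {0, 1, 2}, {e, f, g} × {0, 1, 2}}; |τ_{X×Y}| = 70.

Enumerate products U × V with U ∈ τ_X, V ∈ τ_Y (deduplicated):
  ∅ × ∅ = {} (∅)
  {e} × {0} = {(e,0)}
  {e} × {1} = {(e,1)}
  {g} × {0} = {(g,0)}
  {g} × {1} = {(g,1)}
  {e} × {0, 1} = {(e,0), (e,1)}
  {e, g} × {0} = {(e,0), (g,0)}
  {e, g} × {1} = {(e,1), (g,1)}
  {f, g} × {0} = {(f,0), (g,0)}
  {f, g} × {1} = {(f,1), (g,1)}
  {g} × {0, 1} = {(g,0), (g,1)}
  {e} × {0, 1, 2} = {(e,0), (e,1), (e,2)}
  {e, f, g} × {0} = {(e,0), (f,0), (g,0)}
  {e, f, g} × {1} = {(e,1), (f,1), (g,1)}
  {g} × {0, 1, 2} = {(g,0), (g,1), (g,2)}
  {e, g} × {0, 1} = {(e,0), (e,1), (g,0), (g,1)}
  {f, g} × {0, 1} = {(f,0), (f,1), (g,0), (g,1)}
  {e, g} × {0, 1, 2} = {(e,0), (e,1), (e,2), (g,0), (g,1), (g,2)}
  {e, f, g} × {0, 1} = {(e,0), (e,1), (f,0), (f,1), (g,0), (g,1)}
  {f, g} × {0, 1, 2} = {(f,0), (f,1), (f,2), (g,0), (g,1), (g,2)}
  {e, f, g} × {0, 1, 2} = {(e,0), (e,1), (e,2), (f,0), (f,1), (f,2), (g,0), (g,1), (g,2)}
These 21 distinct sets form the basis B.
Close under arbitrary unions to get τ_{X×Y}; counting gives |τ_{X×Y}| = 70.


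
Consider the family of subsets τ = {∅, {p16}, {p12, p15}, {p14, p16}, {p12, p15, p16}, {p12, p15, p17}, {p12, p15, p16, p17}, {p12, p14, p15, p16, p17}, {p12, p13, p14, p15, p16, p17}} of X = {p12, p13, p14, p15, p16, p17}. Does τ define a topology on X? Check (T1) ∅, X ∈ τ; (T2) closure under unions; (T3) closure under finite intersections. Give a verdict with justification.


τ is NOT a topology on X.

Axiom (T1): ∅ ∈ τ? Yes; X ∈ τ? Yes.
Axiom (T2/T3): check pairwise unions and intersections of members of τ.
Counterexample for (T2): {p12, p15} ∪ {p14, p16} = {p12, p14, p15, p16} ∉ τ. Therefore τ is NOT a topology.


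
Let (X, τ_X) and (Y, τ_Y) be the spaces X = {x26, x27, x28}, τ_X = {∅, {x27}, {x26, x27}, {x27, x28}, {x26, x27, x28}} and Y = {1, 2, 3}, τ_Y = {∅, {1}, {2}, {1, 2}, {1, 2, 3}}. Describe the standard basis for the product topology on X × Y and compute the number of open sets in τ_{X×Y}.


Basis B = {∅ × ∅, {x27} × {1}, {x27} × {2}, {x26, x27} × {1}, {x26, x27} × {2}, {x27} × {1, 2}, {x27, x28} × {1}, {x27, x28} × {2}, {x26, x27, x28} × {1}, {x26, x27, x28} × {2}, {x27} × {1, 2, 3}, {x26, x27} × {1, 2}, {x27, x28} × {1, 2}, {x26, x27} × {1, 2, 3}, {x26, x27, x28} × {1, 2}, {x27, x28} × {1, 2, 3}, {x26, x27, x28} × {1, 2, 3}}; |τ_{X×Y}| = 50.

Enumerate products U × V with U ∈ τ_X, V ∈ τ_Y (deduplicated):
  ∅ × ∅ = {} (∅)
  {x27} × {1} = {(x27,1)}
  {x27} × {2} = {(x27,2)}
  {x26, x27} × {1} = {(x26,1), (x27,1)}
  {x26, x27} × {2} = {(x26,2), (x27,2)}
  {x27} × {1, 2} = {(x27,1), (x27,2)}
  {x27, x28} × {1} = {(x27,1), (x28,1)}
  {x27, x28} × {2} = {(x27,2), (x28,2)}
  {x26, x27, x28} × {1} = {(x26,1), (x27,1), (x28,1)}
  {x26, x27, x28} × {2} = {(x26,2), (x27,2), (x28,2)}
  {x27} × {1, 2, 3} = {(x27,1), (x27,2), (x27,3)}
  {x26, x27} × {1, 2} = {(x26,1), (x26,2), (x27,1), (x27,2)}
  {x27, x28} × {1, 2} = {(x27,1), (x27,2), (x28,1), (x28,2)}
  {x26, x27} × {1, 2, 3} = {(x26,1), (x26,2), (x26,3), (x27,1), (x27,2), (x27,3)}
  {x26, x27, x28} × {1, 2} = {(x26,1), (x26,2), (x27,1), (x27,2), (x28,1), (x28,2)}
  {x27, x28} × {1, 2, 3} = {(x27,1), (x27,2), (x27,3), (x28,1), (x28,2), (x28,3)}
  {x26, x27, x28} × {1, 2, 3} = {(x26,1), (x26,2), (x26,3), (x27,1), (x27,2), (x27,3), (x28,1), (x28,2), (x28,3)}
These 17 distinct sets form the basis B.
Close under arbitrary unions to get τ_{X×Y}; counting gives |τ_{X×Y}| = 50.


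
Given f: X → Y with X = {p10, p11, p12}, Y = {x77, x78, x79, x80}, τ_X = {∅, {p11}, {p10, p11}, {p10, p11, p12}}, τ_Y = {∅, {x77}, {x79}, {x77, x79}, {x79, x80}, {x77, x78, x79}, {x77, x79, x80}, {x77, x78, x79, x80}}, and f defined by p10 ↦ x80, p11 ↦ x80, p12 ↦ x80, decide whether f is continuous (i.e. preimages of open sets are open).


f IS continuous.

Compute f^{-1}(U) for each U ∈ τ_Y:
  U = ∅: f^{-1}(U) = ∅ ∈ τ_X ✓.
  U = {x77}: f^{-1}(U) = ∅ ∈ τ_X ✓.
  U = {x79}: f^{-1}(U) = ∅ ∈ τ_X ✓.
  U = {x77, x79}: f^{-1}(U) = ∅ ∈ τ_X ✓.
  U = {x79, x80}: f^{-1}(U) = {p10, p11, p12} ∈ τ_X ✓.
  U = {x77, x78, x79}: f^{-1}(U) = ∅ ∈ τ_X ✓.
  U = {x77, x79, x80}: f^{-1}(U) = {p10, p11, p12} ∈ τ_X ✓.
  U = {x77, x78, x79, x80}: f^{-1}(U) = {p10, p11, p12} ∈ τ_X ✓.
Every preimage lies in τ_X, so f IS continuous.


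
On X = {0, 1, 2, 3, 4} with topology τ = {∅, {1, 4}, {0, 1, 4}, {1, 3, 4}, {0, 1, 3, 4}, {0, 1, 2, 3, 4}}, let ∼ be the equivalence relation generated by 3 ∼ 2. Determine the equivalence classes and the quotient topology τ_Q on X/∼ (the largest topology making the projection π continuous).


X/∼ = {[0], [1], [2=3], [4]}; |τ_Q| = 4.

Equivalence classes: [0], [1], [2=3], [4].
Quotient map π: X → X/∼ sends 0 ↦ [0], 1 ↦ [1], 2 ↦ [2=3], 3 ↦ [2=3], 4 ↦ [4].
For each subset V ⊆ X/∼, compute π^{-1}(V) ⊆ X and check whether π^{-1}(V) ∈ τ. V is open in τ_Q iff π^{-1}(V) ∈ τ.
  V = {}: π^{-1}(V) = ∅ ∈ τ ✓.
  V = {[0]}: π^{-1}(V) = {0} ∉ τ ✗.
  V = {[1]}: π^{-1}(V) = {1} ∉ τ ✗.
  V = {[0], [1]}: π^{-1}(V) = {0, 1} ∉ τ ✗.
  V = {[2=3]}: π^{-1}(V) = {2, 3} ∉ τ ✗.
  V = {[0], [2=3]}: π^{-1}(V) = {0, 2, 3} ∉ τ ✗.
  V = {[1], [2=3]}: π^{-1}(V) = {1, 2, 3} ∉ τ ✗.
  V = {[0], [1], [2=3]}: π^{-1}(V) = {0, 1, 2, 3} ∉ τ ✗.
  V = {[4]}: π^{-1}(V) = {4} ∉ τ ✗.
  V = {[0], [4]}: π^{-1}(V) = {0, 4} ∉ τ ✗.
  V = {[1], [4]}: π^{-1}(V) = {1, 4} ∈ τ ✓.
  V = {[0], [1], [4]}: π^{-1}(V) = {0, 1, 4} ∈ τ ✓.
  V = {[2=3], [4]}: π^{-1}(V) = {2, 3, 4} ∉ τ ✗.
  V = {[0], [2=3], [4]}: π^{-1}(V) = {0, 2, 3, 4} ∉ τ ✗.
  V = {[1], [2=3], [4]}: π^{-1}(V) = {1, 2, 3, 4} ∉ τ ✗.
  V = {[0], [1], [2=3], [4]}: π^{-1}(V) = {0, 1, 2, 3, 4} ∈ τ ✓.
Open sets in the quotient: τ_Q = {{}, {[1], [4]}, {[0], [1], [4]}, {[0], [1], [2=3], [4]}} (4 elements).


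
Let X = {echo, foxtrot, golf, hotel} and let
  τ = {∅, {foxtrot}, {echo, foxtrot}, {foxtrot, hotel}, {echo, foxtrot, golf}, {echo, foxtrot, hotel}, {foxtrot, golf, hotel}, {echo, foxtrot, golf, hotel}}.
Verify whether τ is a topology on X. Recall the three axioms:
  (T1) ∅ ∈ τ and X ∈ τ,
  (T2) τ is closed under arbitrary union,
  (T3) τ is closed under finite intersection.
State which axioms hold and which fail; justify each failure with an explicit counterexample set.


τ is NOT a topology on X.

Axiom (T1): ∅ ∈ τ? Yes; X ∈ τ? Yes.
Axiom (T2/T3): check pairwise unions and intersections of members of τ.
Counterexample for (T3): {echo, foxtrot, golf} ∩ {foxtrot, golf, hotel} = {foxtrot, golf} ∉ τ. Therefore τ is NOT a topology.


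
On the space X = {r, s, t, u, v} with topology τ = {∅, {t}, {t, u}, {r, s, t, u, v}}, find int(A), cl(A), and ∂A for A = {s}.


int(A) = ∅, cl(A) = {r, s, v}, ∂A = {r, s, v}.

Closed sets in (X, τ) are complements of opens:
  closed(X, τ) = {∅, {r, s, v}, {r, s, u, v}, {r, s, t, u, v}}.
int(A) = ⋃ {U ∈ τ : U ⊆ A}. Opens contained in A: ∅.
Taking the union of these: int(A) = ∅.
cl(A) = ⋂ {C closed : A ⊆ C}. Closed sets containing A: {r, s, v}, {r, s, u, v}, {r, s, t, u, v}.
Intersecting these: cl(A) = {r, s, v}.
∂A = cl(A) ∖ int(A) = {r, s, v} ∖ ∅ = {r, s, v}.


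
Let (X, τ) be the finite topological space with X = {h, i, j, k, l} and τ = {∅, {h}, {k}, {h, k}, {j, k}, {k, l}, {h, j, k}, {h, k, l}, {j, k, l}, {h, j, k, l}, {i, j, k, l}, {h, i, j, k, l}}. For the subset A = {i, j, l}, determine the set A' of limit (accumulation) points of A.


A' = {i}

For each x ∈ X, list the open sets U ∈ τ with x ∈ U, then check whether U ∩ (A ∖ {x}) ≠ ∅ for every such U.
  x = h: open {h} ∋ x has {h} ∩ (A ∖ {h}) = ∅, so x is NOT a limit point.
  x = i: opens ∋ x are {i, j, k, l}, {h, i, j, k, l}; each meets A ∖ {i}, so x IS a limit point.
  x = j: open {j, k} ∋ x has {j, k} ∩ (A ∖ {j}) = ∅, so x is NOT a limit point.
  x = k: open {k} ∋ x has {k} ∩ (A ∖ {k}) = ∅, so x is NOT a limit point.
  x = l: open {k, l} ∋ x has {k, l} ∩ (A ∖ {l}) = ∅, so x is NOT a limit point.
Collecting: A' = {i}.


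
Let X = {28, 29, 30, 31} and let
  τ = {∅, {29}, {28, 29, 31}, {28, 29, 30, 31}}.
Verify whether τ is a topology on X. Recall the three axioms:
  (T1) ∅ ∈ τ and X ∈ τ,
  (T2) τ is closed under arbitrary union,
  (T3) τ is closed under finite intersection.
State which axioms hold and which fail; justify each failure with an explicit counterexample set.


τ IS a topology on X.

Axiom (T1): ∅ ∈ τ? Yes; X ∈ τ? Yes.
Axiom (T2/T3): check pairwise unions and intersections of members of τ.
All pairwise intersections and unions checked — each lies in τ. Therefore τ satisfies (T1), (T2), (T3): it IS a topology on X.


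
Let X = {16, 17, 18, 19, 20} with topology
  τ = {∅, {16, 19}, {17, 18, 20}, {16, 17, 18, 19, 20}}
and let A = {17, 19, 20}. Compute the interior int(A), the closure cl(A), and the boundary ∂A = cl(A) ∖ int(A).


int(A) = ∅, cl(A) = {16, 17, 18, 19, 20}, ∂A = {16, 17, 18, 19, 20}.

Closed sets in (X, τ) are complements of opens:
  closed(X, τ) = {∅, {16, 19}, {17, 18, 20}, {16, 17, 18, 19, 20}}.
int(A) = ⋃ {U ∈ τ : U ⊆ A}. Opens contained in A: ∅.
Taking the union of these: int(A) = ∅.
cl(A) = ⋂ {C closed : A ⊆ C}. Closed sets containing A: {16, 17, 18, 19, 20}.
Intersecting these: cl(A) = {16, 17, 18, 19, 20}.
∂A = cl(A) ∖ int(A) = {16, 17, 18, 19, 20} ∖ ∅ = {16, 17, 18, 19, 20}.


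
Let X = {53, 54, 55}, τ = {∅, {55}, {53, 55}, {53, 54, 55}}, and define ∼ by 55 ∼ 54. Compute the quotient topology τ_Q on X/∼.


X/∼ = {[53], [54=55]}; |τ_Q| = 2.

Equivalence classes: [53], [54=55].
Quotient map π: X → X/∼ sends 53 ↦ [53], 54 ↦ [54=55], 55 ↦ [54=55].
For each subset V ⊆ X/∼, compute π^{-1}(V) ⊆ X and check whether π^{-1}(V) ∈ τ. V is open in τ_Q iff π^{-1}(V) ∈ τ.
  V = {}: π^{-1}(V) = ∅ ∈ τ ✓.
  V = {[53]}: π^{-1}(V) = {53} ∉ τ ✗.
  V = {[54=55]}: π^{-1}(V) = {54, 55} ∉ τ ✗.
  V = {[53], [54=55]}: π^{-1}(V) = {53, 54, 55} ∈ τ ✓.
Open sets in the quotient: τ_Q = {{}, {[53], [54=55]}} (2 elements).


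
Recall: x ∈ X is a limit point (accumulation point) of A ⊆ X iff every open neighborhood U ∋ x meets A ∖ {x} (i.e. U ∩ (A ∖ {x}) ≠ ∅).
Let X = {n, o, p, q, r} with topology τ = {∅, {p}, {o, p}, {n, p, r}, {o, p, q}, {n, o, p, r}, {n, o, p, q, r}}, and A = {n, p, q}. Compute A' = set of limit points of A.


A' = {n, o, q, r}

For each x ∈ X, list the open sets U ∈ τ with x ∈ U, then check whether U ∩ (A ∖ {x}) ≠ ∅ for every such U.
  x = n: opens ∋ x are {n, p, r}, {n, o, p, r}, {n, o, p, q, r}; each meets A ∖ {n}, so x IS a limit point.
  x = o: opens ∋ x are {o, p}, {o, p, q}, {n, o, p, r}, {n, o, p, q, r}; each meets A ∖ {o}, so x IS a limit point.
  x = p: open {p} ∋ x has {p} ∩ (A ∖ {p}) = ∅, so x is NOT a limit point.
  x = q: opens ∋ x are {o, p, q}, {n, o, p, q, r}; each meets A ∖ {q}, so x IS a limit point.
  x = r: opens ∋ x are {n, p, r}, {n, o, p, r}, {n, o, p, q, r}; each meets A ∖ {r}, so x IS a limit point.
Collecting: A' = {n, o, q, r}.


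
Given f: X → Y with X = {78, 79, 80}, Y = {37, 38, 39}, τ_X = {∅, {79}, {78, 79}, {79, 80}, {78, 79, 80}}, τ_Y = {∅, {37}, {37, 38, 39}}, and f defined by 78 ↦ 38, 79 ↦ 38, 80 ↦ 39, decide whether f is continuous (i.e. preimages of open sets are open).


f IS continuous.

Compute f^{-1}(U) for each U ∈ τ_Y:
  U = ∅: f^{-1}(U) = ∅ ∈ τ_X ✓.
  U = {37}: f^{-1}(U) = ∅ ∈ τ_X ✓.
  U = {37, 38, 39}: f^{-1}(U) = {78, 79, 80} ∈ τ_X ✓.
Every preimage lies in τ_X, so f IS continuous.


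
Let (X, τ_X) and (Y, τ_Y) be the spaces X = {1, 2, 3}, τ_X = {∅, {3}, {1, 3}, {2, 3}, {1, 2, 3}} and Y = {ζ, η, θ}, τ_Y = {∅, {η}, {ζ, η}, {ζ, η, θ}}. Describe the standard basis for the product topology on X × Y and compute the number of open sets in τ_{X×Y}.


Basis B = {∅ × ∅, {3} × {η}, {1, 3} × {η}, {2, 3} × {η}, {3} × {ζ, η}, {1, 2, 3} × {η}, {3} × {ζ, η, θ}, {1, 3} × {ζ, η}, {2, 3} × {ζ, η}, {1, 3} × {ζ, η, θ}, {1, 2, 3} × {ζ, η}, {2, 3} × {ζ, η, θ}, {1, 2, 3} × {ζ, η, θ}}; |τ_{X×Y}| = 30.

Enumerate products U × V with U ∈ τ_X, V ∈ τ_Y (deduplicated):
  ∅ × ∅ = {} (∅)
  {3} × {η} = {(3,η)}
  {1, 3} × {η} = {(1,η), (3,η)}
  {2, 3} × {η} = {(2,η), (3,η)}
  {3} × {ζ, η} = {(3,ζ), (3,η)}
  {1, 2, 3} × {η} = {(1,η), (2,η), (3,η)}
  {3} × {ζ, η, θ} = {(3,ζ), (3,η), (3,θ)}
  {1, 3} × {ζ, η} = {(1,ζ), (1,η), (3,ζ), (3,η)}
  {2, 3} × {ζ, η} = {(2,ζ), (2,η), (3,ζ), (3,η)}
  {1, 3} × {ζ, η, θ} = {(1,ζ), (1,η), (1,θ), (3,ζ), (3,η), (3,θ)}
  {1, 2, 3} × {ζ, η} = {(1,ζ), (1,η), (2,ζ), (2,η), (3,ζ), (3,η)}
  {2, 3} × {ζ, η, θ} = {(2,ζ), (2,η), (2,θ), (3,ζ), (3,η), (3,θ)}
  {1, 2, 3} × {ζ, η, θ} = {(1,ζ), (1,η), (1,θ), (2,ζ), (2,η), (2,θ), (3,ζ), (3,η), (3,θ)}
These 13 distinct sets form the basis B.
Close under arbitrary unions to get τ_{X×Y}; counting gives |τ_{X×Y}| = 30.


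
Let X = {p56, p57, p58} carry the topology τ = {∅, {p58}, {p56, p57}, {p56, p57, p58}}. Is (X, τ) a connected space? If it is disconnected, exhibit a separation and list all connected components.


(X, τ) is disconnected; components = [{p58}, {p56, p57}].

Find clopen sets (U ∈ τ with X ∖ U ∈ τ):
  U = ∅, X ∖ U = {p56, p57, p58} — both open, so U is clopen.
  U = {p58}, X ∖ U = {p56, p57} — both open, so U is clopen.
  U = {p56, p57}, X ∖ U = {p58} — both open, so U is clopen.
  U = {p56, p57, p58}, X ∖ U = ∅ — both open, so U is clopen.
Nontrivial clopen(s) exist: e.g. {p58}. So (X, τ) is disconnected.
Compute connected components by grouping points that agree on all clopens:
  component: {p58}
  component: {p56, p57}


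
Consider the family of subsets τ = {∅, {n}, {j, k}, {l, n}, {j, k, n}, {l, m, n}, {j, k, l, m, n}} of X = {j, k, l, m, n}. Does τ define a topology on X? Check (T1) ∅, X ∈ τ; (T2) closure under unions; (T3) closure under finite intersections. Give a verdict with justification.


τ is NOT a topology on X.

Axiom (T1): ∅ ∈ τ? Yes; X ∈ τ? Yes.
Axiom (T2/T3): check pairwise unions and intersections of members of τ.
Counterexample for (T2): {j, k} ∪ {l, n} = {j, k, l, n} ∉ τ. Therefore τ is NOT a topology.


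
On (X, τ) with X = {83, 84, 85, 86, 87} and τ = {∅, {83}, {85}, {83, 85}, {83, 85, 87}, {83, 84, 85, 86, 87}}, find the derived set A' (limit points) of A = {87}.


A' = {84, 86}

For each x ∈ X, list the open sets U ∈ τ with x ∈ U, then check whether U ∩ (A ∖ {x}) ≠ ∅ for every such U.
  x = 83: open {83} ∋ x has {83} ∩ (A ∖ {83}) = ∅, so x is NOT a limit point.
  x = 84: opens ∋ x are {83, 84, 85, 86, 87}; each meets A ∖ {84}, so x IS a limit point.
  x = 85: open {85} ∋ x has {85} ∩ (A ∖ {85}) = ∅, so x is NOT a limit point.
  x = 86: opens ∋ x are {83, 84, 85, 86, 87}; each meets A ∖ {86}, so x IS a limit point.
  x = 87: open {83, 85, 87} ∋ x has {83, 85, 87} ∩ (A ∖ {87}) = ∅, so x is NOT a limit point.
Collecting: A' = {84, 86}.


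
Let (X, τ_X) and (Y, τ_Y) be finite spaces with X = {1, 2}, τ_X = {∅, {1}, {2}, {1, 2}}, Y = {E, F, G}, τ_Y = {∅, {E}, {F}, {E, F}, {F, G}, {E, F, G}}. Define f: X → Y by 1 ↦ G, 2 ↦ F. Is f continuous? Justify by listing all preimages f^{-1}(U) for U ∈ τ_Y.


f IS continuous.

Compute f^{-1}(U) for each U ∈ τ_Y:
  U = ∅: f^{-1}(U) = ∅ ∈ τ_X ✓.
  U = {E}: f^{-1}(U) = ∅ ∈ τ_X ✓.
  U = {F}: f^{-1}(U) = {2} ∈ τ_X ✓.
  U = {E, F}: f^{-1}(U) = {2} ∈ τ_X ✓.
  U = {F, G}: f^{-1}(U) = {1, 2} ∈ τ_X ✓.
  U = {E, F, G}: f^{-1}(U) = {1, 2} ∈ τ_X ✓.
Every preimage lies in τ_X, so f IS continuous.


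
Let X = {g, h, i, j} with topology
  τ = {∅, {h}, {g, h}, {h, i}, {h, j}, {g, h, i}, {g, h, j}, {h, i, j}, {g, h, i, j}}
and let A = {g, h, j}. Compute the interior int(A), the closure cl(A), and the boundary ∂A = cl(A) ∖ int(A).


int(A) = {g, h, j}, cl(A) = {g, h, i, j}, ∂A = {i}.

Closed sets in (X, τ) are complements of opens:
  closed(X, τ) = {∅, {g}, {i}, {j}, {g, i}, {g, j}, {i, j}, {g, i, j}, {g, h, i, j}}.
int(A) = ⋃ {U ∈ τ : U ⊆ A}. Opens contained in A: ∅, {h}, {g, h}, {h, j}, {g, h, j}.
Taking the union of these: int(A) = {g, h, j}.
cl(A) = ⋂ {C closed : A ⊆ C}. Closed sets containing A: {g, h, i, j}.
Intersecting these: cl(A) = {g, h, i, j}.
∂A = cl(A) ∖ int(A) = {g, h, i, j} ∖ {g, h, j} = {i}.


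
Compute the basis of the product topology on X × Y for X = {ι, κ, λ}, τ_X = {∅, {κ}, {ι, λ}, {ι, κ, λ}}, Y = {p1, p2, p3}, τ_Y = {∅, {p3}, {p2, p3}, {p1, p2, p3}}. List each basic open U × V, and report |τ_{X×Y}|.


Basis B = {∅ × ∅, {κ} × {p3}, {ι, λ} × {p3}, {κ} × {p2, p3}, {ι, κ, λ} × {p3}, {κ} × {p1, p2, p3}, {ι, λ} × {p2, p3}, {ι, λ} × {p1, p2, p3}, {ι, κ, λ} × {p2, p3}, {ι, κ, λ} × {p1, p2, p3}}; |τ_{X×Y}| = 16.

Enumerate products U × V with U ∈ τ_X, V ∈ τ_Y (deduplicated):
  ∅ × ∅ = {} (∅)
  {κ} × {p3} = {(κ,p3)}
  {ι, λ} × {p3} = {(ι,p3), (λ,p3)}
  {κ} × {p2, p3} = {(κ,p2), (κ,p3)}
  {ι, κ, λ} × {p3} = {(ι,p3), (κ,p3), (λ,p3)}
  {κ} × {p1, p2, p3} = {(κ,p1), (κ,p2), (κ,p3)}
  {ι, λ} × {p2, p3} = {(ι,p2), (ι,p3), (λ,p2), (λ,p3)}
  {ι, λ} × {p1, p2, p3} = {(ι,p1), (ι,p2), (ι,p3), (λ,p1), (λ,p2), (λ,p3)}
  {ι, κ, λ} × {p2, p3} = {(ι,p2), (ι,p3), (κ,p2), (κ,p3), (λ,p2), (λ,p3)}
  {ι, κ, λ} × {p1, p2, p3} = {(ι,p1), (ι,p2), (ι,p3), (κ,p1), (κ,p2), (κ,p3), (λ,p1), (λ,p2), (λ,p3)}
These 10 distinct sets form the basis B.
Close under arbitrary unions to get τ_{X×Y}; counting gives |τ_{X×Y}| = 16.


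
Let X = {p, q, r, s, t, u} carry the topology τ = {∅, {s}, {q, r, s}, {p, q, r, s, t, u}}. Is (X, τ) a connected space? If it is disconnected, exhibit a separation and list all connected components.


(X, τ) is connected.

Find clopen sets (U ∈ τ with X ∖ U ∈ τ):
  U = ∅, X ∖ U = {p, q, r, s, t, u} — both open, so U is clopen.
  U = {p, q, r, s, t, u}, X ∖ U = ∅ — both open, so U is clopen.
Only trivial clopens (∅ and X) exist, so (X, τ) is connected.
Compute connected components by grouping points that agree on all clopens:
  component: {p, q, r, s, t, u}


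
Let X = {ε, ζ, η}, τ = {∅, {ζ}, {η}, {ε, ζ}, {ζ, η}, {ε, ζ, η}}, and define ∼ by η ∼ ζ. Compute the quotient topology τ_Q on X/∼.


X/∼ = {[ε], [ζ=η]}; |τ_Q| = 3.

Equivalence classes: [ε], [ζ=η].
Quotient map π: X → X/∼ sends ε ↦ [ε], ζ ↦ [ζ=η], η ↦ [ζ=η].
For each subset V ⊆ X/∼, compute π^{-1}(V) ⊆ X and check whether π^{-1}(V) ∈ τ. V is open in τ_Q iff π^{-1}(V) ∈ τ.
  V = {}: π^{-1}(V) = ∅ ∈ τ ✓.
  V = {[ε]}: π^{-1}(V) = {ε} ∉ τ ✗.
  V = {[ζ=η]}: π^{-1}(V) = {ζ, η} ∈ τ ✓.
  V = {[ε], [ζ=η]}: π^{-1}(V) = {ε, ζ, η} ∈ τ ✓.
Open sets in the quotient: τ_Q = {{}, {[ζ=η]}, {[ε], [ζ=η]}} (3 elements).


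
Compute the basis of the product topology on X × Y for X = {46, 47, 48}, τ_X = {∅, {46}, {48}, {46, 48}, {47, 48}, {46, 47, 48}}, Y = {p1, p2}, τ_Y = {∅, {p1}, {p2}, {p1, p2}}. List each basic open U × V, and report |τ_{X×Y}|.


Basis B = {∅ × ∅, {46} × {p1}, {46} × {p2}, {48} × {p1}, {48} × {p2}, {46} × {p1, p2}, {46, 48} × {p1}, {46, 48} × {p2}, {47, 48} × {p1}, {47, 48} × {p2}, {48} × {p1, p2}, {46, 47, 48} × {p1}, {46, 47, 48} × {p2}, {46, 48} × {p1, p2}, {47, 48} × {p1, p2}, {46, 47, 48} × {p1, p2}}; |τ_{X×Y}| = 36.

Enumerate products U × V with U ∈ τ_X, V ∈ τ_Y (deduplicated):
  ∅ × ∅ = {} (∅)
  {46} × {p1} = {(46,p1)}
  {46} × {p2} = {(46,p2)}
  {48} × {p1} = {(48,p1)}
  {48} × {p2} = {(48,p2)}
  {46} × {p1, p2} = {(46,p1), (46,p2)}
  {46, 48} × {p1} = {(46,p1), (48,p1)}
  {46, 48} × {p2} = {(46,p2), (48,p2)}
  {47, 48} × {p1} = {(47,p1), (48,p1)}
  {47, 48} × {p2} = {(47,p2), (48,p2)}
  {48} × {p1, p2} = {(48,p1), (48,p2)}
  {46, 47, 48} × {p1} = {(46,p1), (47,p1), (48,p1)}
  {46, 47, 48} × {p2} = {(46,p2), (47,p2), (48,p2)}
  {46, 48} × {p1, p2} = {(46,p1), (46,p2), (48,p1), (48,p2)}
  {47, 48} × {p1, p2} = {(47,p1), (47,p2), (48,p1), (48,p2)}
  {46, 47, 48} × {p1, p2} = {(46,p1), (46,p2), (47,p1), (47,p2), (48,p1), (48,p2)}
These 16 distinct sets form the basis B.
Close under arbitrary unions to get τ_{X×Y}; counting gives |τ_{X×Y}| = 36.
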